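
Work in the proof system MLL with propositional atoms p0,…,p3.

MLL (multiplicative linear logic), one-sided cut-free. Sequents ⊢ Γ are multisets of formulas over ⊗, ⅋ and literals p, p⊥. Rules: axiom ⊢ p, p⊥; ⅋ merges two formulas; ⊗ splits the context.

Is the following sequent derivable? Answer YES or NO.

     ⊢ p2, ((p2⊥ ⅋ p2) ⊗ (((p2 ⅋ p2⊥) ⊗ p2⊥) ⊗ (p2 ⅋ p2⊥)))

Proof tree:
[⊗]  ⊢ p2, ((p2⊥ ⅋ p2) ⊗ (((p2 ⅋ p2⊥) ⊗ p2⊥) ⊗ (p2 ⅋ p2⊥)))
  [⅋]  ⊢ (p2⊥ ⅋ p2)
    [Ax]  ⊢ p2, p2⊥
  [⊗]  ⊢ p2, (((p2 ⅋ p2⊥) ⊗ p2⊥) ⊗ (p2 ⅋ p2⊥))
    [⊗]  ⊢ p2, ((p2 ⅋ p2⊥) ⊗ p2⊥)
      [⅋]  ⊢ (p2 ⅋ p2⊥)
        [Ax]  ⊢ p2, p2⊥
      [Ax]  ⊢ p2, p2⊥
    [⅋]  ⊢ (p2 ⅋ p2⊥)
      [Ax]  ⊢ p2, p2⊥

Result: YES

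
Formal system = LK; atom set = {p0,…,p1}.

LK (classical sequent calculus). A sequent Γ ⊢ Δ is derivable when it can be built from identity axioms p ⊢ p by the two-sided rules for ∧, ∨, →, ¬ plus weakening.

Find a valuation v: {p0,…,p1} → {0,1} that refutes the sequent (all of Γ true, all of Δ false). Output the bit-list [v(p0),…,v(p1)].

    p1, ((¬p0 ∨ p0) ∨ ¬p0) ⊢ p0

Enumerate valuations to refute Γ ⊢ Δ:
  v=00: Γ:[p1=F, ((¬p0 ∨ p0) ∨ ¬p0)=T] Δ:[p0=F] refutes=False
  v=01: Γ:[p1=T, ((¬p0 ∨ p0) ∨ ¬p0)=T] Δ:[p0=F] refutes=True  ← countermodel

Result: [0, 1]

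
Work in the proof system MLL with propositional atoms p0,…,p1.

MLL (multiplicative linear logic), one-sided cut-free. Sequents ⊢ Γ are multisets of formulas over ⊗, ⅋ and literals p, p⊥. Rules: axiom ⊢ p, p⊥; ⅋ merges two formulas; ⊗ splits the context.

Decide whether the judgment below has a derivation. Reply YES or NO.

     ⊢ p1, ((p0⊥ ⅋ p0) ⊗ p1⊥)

Proof tree:
[⊗]  ⊢ p1, ((p0⊥ ⅋ p0) ⊗ p1⊥)
  [⅋]  ⊢ (p0⊥ ⅋ p0)
    [Ax]  ⊢ p0, p0⊥
  [Ax]  ⊢ p1, p1⊥

Result: YES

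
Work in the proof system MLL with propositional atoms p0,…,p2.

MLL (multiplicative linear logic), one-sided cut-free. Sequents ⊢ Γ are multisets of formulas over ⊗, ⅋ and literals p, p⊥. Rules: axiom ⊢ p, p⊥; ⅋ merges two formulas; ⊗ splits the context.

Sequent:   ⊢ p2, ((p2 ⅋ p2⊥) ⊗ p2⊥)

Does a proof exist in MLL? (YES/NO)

Proof tree:
[⊗]  ⊢ p2, ((p2 ⅋ p2⊥) ⊗ p2⊥)
  [⅋]  ⊢ (p2 ⅋ p2⊥)
    [Ax]  ⊢ p2, p2⊥
  [Ax]  ⊢ p2, p2⊥

Result: YES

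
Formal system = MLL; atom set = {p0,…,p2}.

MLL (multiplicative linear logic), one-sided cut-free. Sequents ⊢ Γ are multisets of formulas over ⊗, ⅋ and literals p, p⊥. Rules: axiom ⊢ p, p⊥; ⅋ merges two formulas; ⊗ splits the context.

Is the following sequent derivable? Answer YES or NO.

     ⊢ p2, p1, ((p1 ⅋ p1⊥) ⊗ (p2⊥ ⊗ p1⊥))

Derivation trace:
[⊗]  ⊢ p2, p1, ((p1 ⅋ p1⊥) ⊗ (p2⊥ ⊗ p1⊥))
  [⅋]  ⊢ (p1 ⅋ p1⊥)
    [Ax]  ⊢ p1, p1⊥
  [⊗]  ⊢ p2, p1, (p2⊥ ⊗ p1⊥)
    [Ax]  ⊢ p2, p2⊥
    [Ax]  ⊢ p1, p1⊥

Result: YES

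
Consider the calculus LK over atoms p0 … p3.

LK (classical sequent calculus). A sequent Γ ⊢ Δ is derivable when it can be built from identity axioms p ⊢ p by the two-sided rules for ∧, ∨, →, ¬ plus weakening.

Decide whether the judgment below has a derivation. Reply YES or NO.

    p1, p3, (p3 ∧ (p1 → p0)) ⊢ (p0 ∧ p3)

Derivation (root first):
[∧R] p1, p3, (p3 ∧ (p1 → p0)) ⊢ (p0 ∧ p3)
  [∧L] p1, (p3 ∧ (p1 → p0)) ⊢ p0
    [WL] p1, (p1 → p0), p3 ⊢ p0
      [→L] p1, (p1 → p0) ⊢ p0
        [Ax] p1 ⊢ p1
        [Ax] p0 ⊢ p0
  [Ax] p3 ⊢ p3

Result: YES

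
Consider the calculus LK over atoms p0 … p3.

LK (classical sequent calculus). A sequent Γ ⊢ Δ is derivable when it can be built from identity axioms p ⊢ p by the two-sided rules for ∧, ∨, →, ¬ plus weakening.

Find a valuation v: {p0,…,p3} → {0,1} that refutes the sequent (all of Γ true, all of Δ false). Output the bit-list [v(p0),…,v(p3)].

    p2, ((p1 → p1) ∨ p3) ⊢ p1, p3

Search for a countermodel by truth-table:
  v=0000: Γ:[p2=F, ((p1 → p1) ∨ p3)=T] Δ:[p1=F, p3=F] refutes=False
  v=0001: Γ:[p2=F, ((p1 → p1) ∨ p3)=T] Δ:[p1=F, p3=T] refutes=False
  v=0010: Γ:[p2=T, ((p1 → p1) ∨ p3)=T] Δ:[p1=F, p3=F] refutes=True  ← countermodel

Result: [0, 0, 1, 0]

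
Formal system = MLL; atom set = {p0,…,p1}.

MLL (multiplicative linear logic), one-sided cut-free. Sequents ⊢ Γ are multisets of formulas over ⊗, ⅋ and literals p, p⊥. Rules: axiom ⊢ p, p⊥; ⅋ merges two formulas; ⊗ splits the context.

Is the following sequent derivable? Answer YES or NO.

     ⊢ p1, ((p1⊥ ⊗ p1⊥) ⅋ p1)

Derivation (root first):
[⅋]  ⊢ p1, ((p1⊥ ⊗ p1⊥) ⅋ p1)
  [⊗]  ⊢ p1, p1, (p1⊥ ⊗ p1⊥)
    [Ax]  ⊢ p1, p1⊥
    [Ax]  ⊢ p1, p1⊥

Result: YES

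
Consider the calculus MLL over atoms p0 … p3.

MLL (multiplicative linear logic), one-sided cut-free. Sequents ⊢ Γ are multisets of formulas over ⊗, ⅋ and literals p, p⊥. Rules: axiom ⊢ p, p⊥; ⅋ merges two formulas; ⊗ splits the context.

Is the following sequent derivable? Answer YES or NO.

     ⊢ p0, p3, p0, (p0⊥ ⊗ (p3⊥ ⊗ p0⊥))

Proof tree:
[⊗]  ⊢ p0, p3, p0, (p0⊥ ⊗ (p3⊥ ⊗ p0⊥))
  [Ax]  ⊢ p0, p0⊥
  [⊗]  ⊢ p3, p0, (p3⊥ ⊗ p0⊥)
    [Ax]  ⊢ p3, p3⊥
    [Ax]  ⊢ p0, p0⊥

Result: YES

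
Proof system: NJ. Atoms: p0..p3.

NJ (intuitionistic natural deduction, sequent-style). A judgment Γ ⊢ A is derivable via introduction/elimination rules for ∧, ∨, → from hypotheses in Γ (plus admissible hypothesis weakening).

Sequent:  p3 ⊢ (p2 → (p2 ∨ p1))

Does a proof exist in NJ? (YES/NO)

Derivation trace:
[→I] p3 ⊢ (p2 → (p2 ∨ p1))
  [∨I₁] p2, p3 ⊢ (p2 ∨ p1)
    [Wk] p2, p3 ⊢ p2
      [Ax] p2 ⊢ p2

Result: YES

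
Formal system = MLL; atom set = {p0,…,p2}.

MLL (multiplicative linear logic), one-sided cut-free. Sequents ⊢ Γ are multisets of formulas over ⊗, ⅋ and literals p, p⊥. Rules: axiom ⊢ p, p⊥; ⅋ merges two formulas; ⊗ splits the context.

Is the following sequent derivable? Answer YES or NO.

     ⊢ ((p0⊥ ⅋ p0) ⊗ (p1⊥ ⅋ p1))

Derivation (root first):
[⊗]  ⊢ ((p0⊥ ⅋ p0) ⊗ (p1⊥ ⅋ p1))
  [⅋]  ⊢ (p0⊥ ⅋ p0)
    [Ax]  ⊢ p0, p0⊥
  [⅋]  ⊢ (p1⊥ ⅋ p1)
    [Ax]  ⊢ p1, p1⊥

Result: YES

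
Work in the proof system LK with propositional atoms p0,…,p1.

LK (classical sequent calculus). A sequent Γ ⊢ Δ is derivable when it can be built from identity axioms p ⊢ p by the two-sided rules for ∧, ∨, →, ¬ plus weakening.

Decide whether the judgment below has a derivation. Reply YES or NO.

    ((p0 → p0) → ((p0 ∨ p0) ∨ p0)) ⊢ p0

Derivation trace:
[→L] ((p0 → p0) → ((p0 ∨ p0) ∨ p0)) ⊢ p0
  [→R]  ⊢ (p0 → p0)
    [Ax] p0 ⊢ p0
  [∨L] ((p0 ∨ p0) ∨ p0) ⊢ p0
    [∨L] (p0 ∨ p0) ⊢ p0
      [Ax] p0 ⊢ p0
      [Ax] p0 ⊢ p0
    [Ax] p0 ⊢ p0

Result: YES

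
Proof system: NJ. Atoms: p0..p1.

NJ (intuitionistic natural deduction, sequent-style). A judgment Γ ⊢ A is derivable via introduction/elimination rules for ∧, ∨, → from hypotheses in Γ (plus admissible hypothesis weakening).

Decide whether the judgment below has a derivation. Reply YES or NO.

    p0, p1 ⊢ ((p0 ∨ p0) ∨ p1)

Derivation trace:
[∨I₁] p0, p1 ⊢ ((p0 ∨ p0) ∨ p1)
  [∨I₁] p0, p1 ⊢ (p0 ∨ p0)
    [Wk] p0, p1 ⊢ p0
      [Ax] p0 ⊢ p0

Result: YES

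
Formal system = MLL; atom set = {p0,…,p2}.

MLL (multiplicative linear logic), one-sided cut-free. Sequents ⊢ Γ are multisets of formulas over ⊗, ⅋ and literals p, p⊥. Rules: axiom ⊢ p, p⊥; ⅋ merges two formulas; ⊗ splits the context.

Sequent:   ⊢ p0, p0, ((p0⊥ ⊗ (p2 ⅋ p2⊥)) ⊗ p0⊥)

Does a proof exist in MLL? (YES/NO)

Derivation (root first):
[⊗]  ⊢ p0, p0, ((p0⊥ ⊗ (p2 ⅋ p2⊥)) ⊗ p0⊥)
  [⊗]  ⊢ p0, (p0⊥ ⊗ (p2 ⅋ p2⊥))
    [Ax]  ⊢ p0, p0⊥
    [⅋]  ⊢ (p2 ⅋ p2⊥)
      [Ax]  ⊢ p2, p2⊥
  [Ax]  ⊢ p0, p0⊥

Result: YES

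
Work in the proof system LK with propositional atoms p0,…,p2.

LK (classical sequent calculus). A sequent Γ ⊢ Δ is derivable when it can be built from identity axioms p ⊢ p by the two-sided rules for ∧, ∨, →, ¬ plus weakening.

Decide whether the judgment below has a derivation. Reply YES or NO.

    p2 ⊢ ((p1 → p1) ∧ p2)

Derivation trace:
[∧R] p2 ⊢ ((p1 → p1) ∧ p2)
  [→R]  ⊢ (p1 → p1)
    [Ax] p1 ⊢ p1
  [Ax] p2 ⊢ p2

Result: YES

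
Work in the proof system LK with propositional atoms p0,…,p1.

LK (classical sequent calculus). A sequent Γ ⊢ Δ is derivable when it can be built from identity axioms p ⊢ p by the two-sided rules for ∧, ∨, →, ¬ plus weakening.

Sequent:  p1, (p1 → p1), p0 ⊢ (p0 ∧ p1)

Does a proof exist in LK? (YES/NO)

Derivation trace:
[∧R] p1, (p1 → p1), p0 ⊢ (p0 ∧ p1)
  [Ax] p0 ⊢ p0
  [→L] p1, (p1 → p1) ⊢ p1
    [WL] p1, p1, p1 ⊢ p1
      [WL] p1, p1 ⊢ p1
        [Ax] p1 ⊢ p1
    [WL] p1, p1, p1 ⊢ p1
      [WL] p1, p1 ⊢ p1
        [Ax] p1 ⊢ p1

Result: YES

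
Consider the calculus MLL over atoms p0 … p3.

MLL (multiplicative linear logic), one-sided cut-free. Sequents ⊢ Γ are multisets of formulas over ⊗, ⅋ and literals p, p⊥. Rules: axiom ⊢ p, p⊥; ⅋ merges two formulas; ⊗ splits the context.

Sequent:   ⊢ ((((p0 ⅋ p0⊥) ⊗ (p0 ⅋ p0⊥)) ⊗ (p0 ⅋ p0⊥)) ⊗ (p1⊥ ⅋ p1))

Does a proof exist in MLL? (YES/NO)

Proof tree:
[⊗]  ⊢ ((((p0 ⅋ p0⊥) ⊗ (p0 ⅋ p0⊥)) ⊗ (p0 ⅋ p0⊥)) ⊗ (p1⊥ ⅋ p1))
  [⊗]  ⊢ (((p0 ⅋ p0⊥) ⊗ (p0 ⅋ p0⊥)) ⊗ (p0 ⅋ p0⊥))
    [⊗]  ⊢ ((p0 ⅋ p0⊥) ⊗ (p0 ⅋ p0⊥))
      [⅋]  ⊢ (p0 ⅋ p0⊥)
        [Ax]  ⊢ p0, p0⊥
      [⅋]  ⊢ (p0 ⅋ p0⊥)
        [Ax]  ⊢ p0, p0⊥
    [⅋]  ⊢ (p0 ⅋ p0⊥)
      [Ax]  ⊢ p0, p0⊥
  [⅋]  ⊢ (p1⊥ ⅋ p1)
    [Ax]  ⊢ p1, p1⊥

Result: YES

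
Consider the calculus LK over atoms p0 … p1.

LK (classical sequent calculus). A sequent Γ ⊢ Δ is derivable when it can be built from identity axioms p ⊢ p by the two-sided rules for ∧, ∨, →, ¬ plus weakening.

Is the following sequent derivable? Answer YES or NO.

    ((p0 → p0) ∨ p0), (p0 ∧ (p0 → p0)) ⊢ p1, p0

Proof tree:
[∧L] ((p0 → p0) ∨ p0), (p0 ∧ (p0 → p0)) ⊢ p1, p0
  [→L] ((p0 → p0) ∨ p0), p0, (p0 → p0) ⊢ p1, p0
    [∨L] p0, ((p0 → p0) ∨ p0) ⊢ p1, p0
      [→L] p0, (p0 → p0) ⊢ p0
        [Ax] p0 ⊢ p0
        [Ax] p0 ⊢ p0
      [WR] p0 ⊢ p0, p1
        [Ax] p0 ⊢ p0
    [Ax] p0 ⊢ p0

Result: YES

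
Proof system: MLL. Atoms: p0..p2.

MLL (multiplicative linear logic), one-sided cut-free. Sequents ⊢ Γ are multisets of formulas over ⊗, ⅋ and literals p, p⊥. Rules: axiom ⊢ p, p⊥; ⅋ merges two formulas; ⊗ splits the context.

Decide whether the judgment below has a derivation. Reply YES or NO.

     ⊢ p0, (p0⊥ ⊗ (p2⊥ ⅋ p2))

Derivation trace:
[⊗]  ⊢ p0, (p0⊥ ⊗ (p2⊥ ⅋ p2))
  [Ax]  ⊢ p0, p0⊥
  [⅋]  ⊢ (p2⊥ ⅋ p2)
    [Ax]  ⊢ p2, p2⊥

Result: YES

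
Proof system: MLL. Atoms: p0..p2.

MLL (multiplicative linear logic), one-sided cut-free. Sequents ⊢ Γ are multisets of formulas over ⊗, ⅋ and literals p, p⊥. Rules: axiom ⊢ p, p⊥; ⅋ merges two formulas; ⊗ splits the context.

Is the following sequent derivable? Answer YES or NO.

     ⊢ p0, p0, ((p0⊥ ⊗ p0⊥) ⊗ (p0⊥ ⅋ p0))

Derivation trace:
[⊗]  ⊢ p0, p0, ((p0⊥ ⊗ p0⊥) ⊗ (p0⊥ ⅋ p0))
  [⊗]  ⊢ p0, p0, (p0⊥ ⊗ p0⊥)
    [Ax]  ⊢ p0, p0⊥
    [Ax]  ⊢ p0, p0⊥
  [⅋]  ⊢ (p0⊥ ⅋ p0)
    [Ax]  ⊢ p0, p0⊥

Result: YES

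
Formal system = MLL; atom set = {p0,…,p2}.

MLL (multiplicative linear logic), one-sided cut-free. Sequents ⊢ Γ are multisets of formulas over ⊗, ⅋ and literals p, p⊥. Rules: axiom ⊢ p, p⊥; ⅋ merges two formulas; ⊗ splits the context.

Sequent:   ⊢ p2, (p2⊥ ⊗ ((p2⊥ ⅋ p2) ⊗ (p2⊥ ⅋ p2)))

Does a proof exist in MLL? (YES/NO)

Proof tree:
[⊗]  ⊢ p2, (p2⊥ ⊗ ((p2⊥ ⅋ p2) ⊗ (p2⊥ ⅋ p2)))
  [Ax]  ⊢ p2, p2⊥
  [⊗]  ⊢ ((p2⊥ ⅋ p2) ⊗ (p2⊥ ⅋ p2))
    [⅋]  ⊢ (p2⊥ ⅋ p2)
      [Ax]  ⊢ p2, p2⊥
    [⅋]  ⊢ (p2⊥ ⅋ p2)
      [Ax]  ⊢ p2, p2⊥

Result: YES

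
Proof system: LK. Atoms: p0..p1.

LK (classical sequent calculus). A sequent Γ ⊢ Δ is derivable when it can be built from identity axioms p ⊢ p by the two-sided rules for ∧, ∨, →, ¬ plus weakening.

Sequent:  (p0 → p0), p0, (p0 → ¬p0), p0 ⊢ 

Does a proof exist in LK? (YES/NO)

Proof tree:
[WL] (p0 → p0), p0, (p0 → ¬p0), p0 ⊢ 
  [→L] (p0 → p0), p0, (p0 → ¬p0) ⊢ 
    [→L] p0, (p0 → p0) ⊢ p0
      [Ax] p0 ⊢ p0
      [Ax] p0 ⊢ p0
    [¬L] p0, ¬p0 ⊢ 
      [Ax] p0 ⊢ p0

Result: YES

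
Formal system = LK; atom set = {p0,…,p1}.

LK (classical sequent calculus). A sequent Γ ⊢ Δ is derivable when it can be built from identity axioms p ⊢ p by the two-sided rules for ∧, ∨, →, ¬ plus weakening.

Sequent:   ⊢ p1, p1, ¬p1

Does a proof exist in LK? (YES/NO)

Derivation (root first):
[¬R]  ⊢ p1, p1, ¬p1
  [WR] p1 ⊢ p1, p1
    [Ax] p1 ⊢ p1

Result: YES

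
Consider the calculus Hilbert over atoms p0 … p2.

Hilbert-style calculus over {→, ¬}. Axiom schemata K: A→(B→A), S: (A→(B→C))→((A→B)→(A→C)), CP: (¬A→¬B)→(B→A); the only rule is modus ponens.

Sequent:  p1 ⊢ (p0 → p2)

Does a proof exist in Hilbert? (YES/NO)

Enumerate valuations to refute Γ ⊢ Δ:
  v=000: Γ:[p1=F] Δ:[(p0 → p2)=T] refutes=False
  v=001: Γ:[p1=F] Δ:[(p0 → p2)=T] refutes=False
  v=010: Γ:[p1=T] Δ:[(p0 → p2)=T] refutes=False
  v=011: Γ:[p1=T] Δ:[(p0 → p2)=T] refutes=False
  v=100: Γ:[p1=F] Δ:[(p0 → p2)=F] refutes=False
  v=101: Γ:[p1=F] Δ:[(p0 → p2)=T] refutes=False
  v=110: Γ:[p1=T] Δ:[(p0 → p2)=F] refutes=True  ← countermodel

Result: NO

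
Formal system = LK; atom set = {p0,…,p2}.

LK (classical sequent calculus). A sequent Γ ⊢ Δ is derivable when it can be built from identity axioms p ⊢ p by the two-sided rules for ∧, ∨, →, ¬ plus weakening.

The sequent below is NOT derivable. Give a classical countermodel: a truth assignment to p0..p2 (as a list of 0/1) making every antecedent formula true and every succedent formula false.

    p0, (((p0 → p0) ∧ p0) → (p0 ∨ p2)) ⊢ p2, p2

Search for a countermodel by truth-table:
  v=000: Γ:[p0=F, (((p0 → p0) ∧ p0) → (p0 ∨ p2))=T] Δ:[p2=F, p2=F] refutes=False
  v=001: Γ:[p0=F, (((p0 → p0) ∧ p0) → (p0 ∨ p2))=T] Δ:[p2=T, p2=T] refutes=False
  v=010: Γ:[p0=F, (((p0 → p0) ∧ p0) → (p0 ∨ p2))=T] Δ:[p2=F, p2=F] refutes=False
  v=011: Γ:[p0=F, (((p0 → p0) ∧ p0) → (p0 ∨ p2))=T] Δ:[p2=T, p2=T] refutes=False
  v=100: Γ:[p0=T, (((p0 → p0) ∧ p0) → (p0 ∨ p2))=T] Δ:[p2=F, p2=F] refutes=True  ← countermodel

Result: [1, 0, 0]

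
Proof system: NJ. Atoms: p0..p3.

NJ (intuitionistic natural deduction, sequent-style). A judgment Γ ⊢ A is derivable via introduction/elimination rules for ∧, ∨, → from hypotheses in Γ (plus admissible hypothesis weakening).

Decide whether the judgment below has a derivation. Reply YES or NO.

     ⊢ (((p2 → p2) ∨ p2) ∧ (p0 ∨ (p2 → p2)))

Derivation (root first):
[∧I]  ⊢ (((p2 → p2) ∨ p2) ∧ (p0 ∨ (p2 → p2)))
  [∨I₁]  ⊢ ((p2 → p2) ∨ p2)
    [→I]  ⊢ (p2 → p2)
      [Ax] p2 ⊢ p2
  [∨I₂]  ⊢ (p0 ∨ (p2 → p2))
    [→I]  ⊢ (p2 → p2)
      [Ax] p2 ⊢ p2

Result: YES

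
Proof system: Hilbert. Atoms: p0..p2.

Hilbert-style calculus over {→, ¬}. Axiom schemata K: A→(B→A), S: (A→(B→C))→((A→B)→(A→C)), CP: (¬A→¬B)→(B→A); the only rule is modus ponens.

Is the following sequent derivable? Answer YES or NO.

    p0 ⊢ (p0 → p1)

Search for a countermodel by truth-table:
  v=000: Γ:[p0=F] Δ:[(p0 → p1)=T] refutes=False
  v=001: Γ:[p0=F] Δ:[(p0 → p1)=T] refutes=False
  v=010: Γ:[p0=F] Δ:[(p0 → p1)=T] refutes=False
  v=011: Γ:[p0=F] Δ:[(p0 → p1)=T] refutes=False
  v=100: Γ:[p0=T] Δ:[(p0 → p1)=F] refutes=True  ← countermodel

Result: NO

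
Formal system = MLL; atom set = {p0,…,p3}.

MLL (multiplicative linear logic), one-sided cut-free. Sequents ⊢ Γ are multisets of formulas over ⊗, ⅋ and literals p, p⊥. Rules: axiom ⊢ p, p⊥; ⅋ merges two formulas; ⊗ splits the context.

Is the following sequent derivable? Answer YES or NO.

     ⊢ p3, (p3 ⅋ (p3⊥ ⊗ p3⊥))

Derivation trace:
[⅋]  ⊢ p3, (p3 ⅋ (p3⊥ ⊗ p3⊥))
  [⊗]  ⊢ p3, p3, (p3⊥ ⊗ p3⊥)
    [Ax]  ⊢ p3, p3⊥
    [Ax]  ⊢ p3, p3⊥

Result: YES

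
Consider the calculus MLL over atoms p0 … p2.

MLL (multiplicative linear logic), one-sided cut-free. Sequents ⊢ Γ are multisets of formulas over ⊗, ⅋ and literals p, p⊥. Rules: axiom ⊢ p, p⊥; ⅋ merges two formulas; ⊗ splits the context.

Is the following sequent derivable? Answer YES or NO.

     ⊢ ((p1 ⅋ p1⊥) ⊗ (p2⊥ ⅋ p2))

Derivation (root first):
[⊗]  ⊢ ((p1 ⅋ p1⊥) ⊗ (p2⊥ ⅋ p2))
  [⅋]  ⊢ (p1 ⅋ p1⊥)
    [Ax]  ⊢ p1, p1⊥
  [⅋]  ⊢ (p2⊥ ⅋ p2)
    [Ax]  ⊢ p2, p2⊥

Result: YES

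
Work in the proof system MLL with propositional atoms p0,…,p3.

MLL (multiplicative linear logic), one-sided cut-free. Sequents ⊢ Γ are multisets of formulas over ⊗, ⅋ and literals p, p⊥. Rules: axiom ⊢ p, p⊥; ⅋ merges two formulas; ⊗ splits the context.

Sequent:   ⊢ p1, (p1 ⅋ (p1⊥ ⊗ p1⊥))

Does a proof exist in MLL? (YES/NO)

Proof tree:
[⅋]  ⊢ p1, (p1 ⅋ (p1⊥ ⊗ p1⊥))
  [⊗]  ⊢ p1, p1, (p1⊥ ⊗ p1⊥)
    [Ax]  ⊢ p1, p1⊥
    [Ax]  ⊢ p1, p1⊥

Result: YES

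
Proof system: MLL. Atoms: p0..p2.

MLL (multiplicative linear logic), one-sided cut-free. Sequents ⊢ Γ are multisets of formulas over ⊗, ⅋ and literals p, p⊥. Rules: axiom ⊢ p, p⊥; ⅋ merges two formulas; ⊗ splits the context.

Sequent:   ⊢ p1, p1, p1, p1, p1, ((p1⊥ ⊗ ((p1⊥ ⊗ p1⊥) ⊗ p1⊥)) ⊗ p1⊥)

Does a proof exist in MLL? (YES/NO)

Derivation trace:
[⊗]  ⊢ p1, p1, p1, p1, p1, ((p1⊥ ⊗ ((p1⊥ ⊗ p1⊥) ⊗ p1⊥)) ⊗ p1⊥)
  [⊗]  ⊢ p1, p1, p1, p1, (p1⊥ ⊗ ((p1⊥ ⊗ p1⊥) ⊗ p1⊥))
    [Ax]  ⊢ p1, p1⊥
    [⊗]  ⊢ p1, p1, p1, ((p1⊥ ⊗ p1⊥) ⊗ p1⊥)
      [⊗]  ⊢ p1, p1, (p1⊥ ⊗ p1⊥)
        [Ax]  ⊢ p1, p1⊥
        [Ax]  ⊢ p1, p1⊥
      [Ax]  ⊢ p1, p1⊥
  [Ax]  ⊢ p1, p1⊥

Result: YES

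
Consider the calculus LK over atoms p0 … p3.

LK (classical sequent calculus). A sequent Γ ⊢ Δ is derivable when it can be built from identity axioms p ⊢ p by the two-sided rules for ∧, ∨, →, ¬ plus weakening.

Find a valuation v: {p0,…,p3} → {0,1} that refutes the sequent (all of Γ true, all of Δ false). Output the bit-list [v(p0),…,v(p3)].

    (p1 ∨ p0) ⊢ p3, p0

Enumerate valuations to refute Γ ⊢ Δ:
  v=0000: Γ:[(p1 ∨ p0)=F] Δ:[p3=F, p0=F] refutes=False
  v=0001: Γ:[(p1 ∨ p0)=F] Δ:[p3=T, p0=F] refutes=False
  v=0010: Γ:[(p1 ∨ p0)=F] Δ:[p3=F, p0=F] refutes=False
  v=0011: Γ:[(p1 ∨ p0)=F] Δ:[p3=T, p0=F] refutes=False
  v=0100: Γ:[(p1 ∨ p0)=T] Δ:[p3=F, p0=F] refutes=True  ← countermodel

Result: [0, 1, 0, 0]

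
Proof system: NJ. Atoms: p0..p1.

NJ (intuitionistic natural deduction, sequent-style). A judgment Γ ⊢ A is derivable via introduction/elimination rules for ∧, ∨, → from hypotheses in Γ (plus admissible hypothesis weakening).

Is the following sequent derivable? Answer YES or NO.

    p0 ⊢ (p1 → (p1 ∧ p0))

Derivation trace:
[→I] p0 ⊢ (p1 → (p1 ∧ p0))
  [∧I] p1, p0 ⊢ (p1 ∧ p0)
    [Ax] p1 ⊢ p1
    [Ax] p0 ⊢ p0

Result: YES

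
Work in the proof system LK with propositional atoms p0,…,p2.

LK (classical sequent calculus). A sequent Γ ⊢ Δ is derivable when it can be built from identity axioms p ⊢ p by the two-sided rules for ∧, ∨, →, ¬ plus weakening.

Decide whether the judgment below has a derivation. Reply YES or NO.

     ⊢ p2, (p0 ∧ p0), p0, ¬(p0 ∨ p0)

Derivation trace:
[¬R]  ⊢ p2, (p0 ∧ p0), p0, ¬(p0 ∨ p0)
  [∨L] (p0 ∨ p0) ⊢ p2, (p0 ∧ p0), p0
    [WR] p0 ⊢ (p0 ∧ p0), p2
      [∧R] p0 ⊢ (p0 ∧ p0)
        [Ax] p0 ⊢ p0
        [Ax] p0 ⊢ p0
    [Ax] p0 ⊢ p0

Result: YES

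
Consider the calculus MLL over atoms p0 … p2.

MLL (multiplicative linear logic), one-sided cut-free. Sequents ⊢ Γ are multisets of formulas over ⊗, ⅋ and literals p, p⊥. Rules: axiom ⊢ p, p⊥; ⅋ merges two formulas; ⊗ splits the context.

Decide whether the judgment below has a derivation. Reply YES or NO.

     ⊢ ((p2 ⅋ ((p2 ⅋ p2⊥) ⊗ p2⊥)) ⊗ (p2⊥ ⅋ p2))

Proof tree:
[⊗]  ⊢ ((p2 ⅋ ((p2 ⅋ p2⊥) ⊗ p2⊥)) ⊗ (p2⊥ ⅋ p2))
  [⅋]  ⊢ (p2 ⅋ ((p2 ⅋ p2⊥) ⊗ p2⊥))
    [⊗]  ⊢ p2, ((p2 ⅋ p2⊥) ⊗ p2⊥)
      [⅋]  ⊢ (p2 ⅋ p2⊥)
        [Ax]  ⊢ p2, p2⊥
      [Ax]  ⊢ p2, p2⊥
  [⅋]  ⊢ (p2⊥ ⅋ p2)
    [Ax]  ⊢ p2, p2⊥

Result: YES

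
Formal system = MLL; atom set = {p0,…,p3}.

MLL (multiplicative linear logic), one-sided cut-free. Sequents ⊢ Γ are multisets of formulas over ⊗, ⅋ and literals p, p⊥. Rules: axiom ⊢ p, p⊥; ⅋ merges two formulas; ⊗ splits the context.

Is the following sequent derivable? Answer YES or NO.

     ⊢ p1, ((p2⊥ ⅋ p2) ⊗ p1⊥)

Derivation trace:
[⊗]  ⊢ p1, ((p2⊥ ⅋ p2) ⊗ p1⊥)
  [⅋]  ⊢ (p2⊥ ⅋ p2)
    [Ax]  ⊢ p2, p2⊥
  [Ax]  ⊢ p1, p1⊥

Result: YES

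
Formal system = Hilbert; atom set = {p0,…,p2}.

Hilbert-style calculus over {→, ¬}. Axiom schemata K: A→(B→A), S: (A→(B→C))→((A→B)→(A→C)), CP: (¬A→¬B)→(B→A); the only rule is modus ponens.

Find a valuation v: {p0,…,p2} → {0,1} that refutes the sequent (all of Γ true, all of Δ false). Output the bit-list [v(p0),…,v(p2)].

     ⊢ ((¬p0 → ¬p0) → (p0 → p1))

Search for a countermodel by truth-table:
  v=000: Γ:[] Δ:[((¬p0 → ¬p0) → (p0 → p1))=T] refutes=False
  v=001: Γ:[] Δ:[((¬p0 → ¬p0) → (p0 → p1))=T] refutes=False
  v=010: Γ:[] Δ:[((¬p0 → ¬p0) → (p0 → p1))=T] refutes=False
  v=011: Γ:[] Δ:[((¬p0 → ¬p0) → (p0 → p1))=T] refutes=False
  v=100: Γ:[] Δ:[((¬p0 → ¬p0) → (p0 → p1))=F] refutes=True  ← countermodel

Result: [1, 0, 0]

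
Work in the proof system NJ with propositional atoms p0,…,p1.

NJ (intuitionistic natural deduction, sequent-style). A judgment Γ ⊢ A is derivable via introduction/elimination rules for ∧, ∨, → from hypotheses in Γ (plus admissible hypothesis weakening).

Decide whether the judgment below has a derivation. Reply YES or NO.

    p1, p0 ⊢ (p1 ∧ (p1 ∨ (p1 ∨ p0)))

Derivation trace:
[∧I] p1, p0 ⊢ (p1 ∧ (p1 ∨ (p1 ∨ p0)))
  [Ax] p1 ⊢ p1
  [∨I₂] p0 ⊢ (p1 ∨ (p1 ∨ p0))
    [∨I₂] p0 ⊢ (p1 ∨ p0)
      [Ax] p0 ⊢ p0

Result: YES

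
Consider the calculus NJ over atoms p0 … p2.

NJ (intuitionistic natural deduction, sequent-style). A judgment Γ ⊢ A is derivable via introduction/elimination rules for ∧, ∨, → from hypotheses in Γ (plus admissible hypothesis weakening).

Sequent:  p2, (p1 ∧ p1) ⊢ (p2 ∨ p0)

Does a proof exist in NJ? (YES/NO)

Derivation trace:
[∨I₁] p2, (p1 ∧ p1) ⊢ (p2 ∨ p0)
  [Wk] p2, (p1 ∧ p1) ⊢ p2
    [Ax] p2 ⊢ p2

Result: YES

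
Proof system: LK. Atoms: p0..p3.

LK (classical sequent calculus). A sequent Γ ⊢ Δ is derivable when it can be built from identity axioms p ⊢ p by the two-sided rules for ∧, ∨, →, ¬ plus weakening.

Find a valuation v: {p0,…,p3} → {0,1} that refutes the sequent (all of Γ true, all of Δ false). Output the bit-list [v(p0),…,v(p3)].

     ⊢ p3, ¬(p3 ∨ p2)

Enumerate valuations to refute Γ ⊢ Δ:
  v=0000: Γ:[] Δ:[p3=F, ¬(p3 ∨ p2)=T] refutes=False
  v=0001: Γ:[] Δ:[p3=T, ¬(p3 ∨ p2)=F] refutes=False
  v=0010: Γ:[] Δ:[p3=F, ¬(p3 ∨ p2)=F] refutes=True  ← countermodel

Result: [0, 0, 1, 0]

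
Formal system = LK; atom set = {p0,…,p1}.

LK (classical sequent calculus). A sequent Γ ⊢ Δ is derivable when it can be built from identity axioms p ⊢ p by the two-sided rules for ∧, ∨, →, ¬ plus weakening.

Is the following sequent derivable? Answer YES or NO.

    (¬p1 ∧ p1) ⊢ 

Derivation (root first):
[∧L] (¬p1 ∧ p1) ⊢ 
  [¬L] p1, ¬p1 ⊢ 
    [Ax] p1 ⊢ p1

Result: YES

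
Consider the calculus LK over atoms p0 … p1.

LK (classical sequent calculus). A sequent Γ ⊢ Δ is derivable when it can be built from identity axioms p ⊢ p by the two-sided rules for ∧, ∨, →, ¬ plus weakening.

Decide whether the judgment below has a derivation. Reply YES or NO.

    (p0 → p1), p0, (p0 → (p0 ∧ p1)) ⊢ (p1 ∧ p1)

Derivation (root first):
[→L] (p0 → p1), p0, (p0 → (p0 ∧ p1)) ⊢ (p1 ∧ p1)
  [Ax] p0 ⊢ p0
  [∧L] (p0 → p1), (p0 ∧ p1) ⊢ (p1 ∧ p1)
    [∧R] p1, p0, (p0 → p1) ⊢ (p1 ∧ p1)
      [Ax] p1 ⊢ p1
      [→L] p0, (p0 → p1) ⊢ p1
        [Ax] p0 ⊢ p0
        [Ax] p1 ⊢ p1

Result: YES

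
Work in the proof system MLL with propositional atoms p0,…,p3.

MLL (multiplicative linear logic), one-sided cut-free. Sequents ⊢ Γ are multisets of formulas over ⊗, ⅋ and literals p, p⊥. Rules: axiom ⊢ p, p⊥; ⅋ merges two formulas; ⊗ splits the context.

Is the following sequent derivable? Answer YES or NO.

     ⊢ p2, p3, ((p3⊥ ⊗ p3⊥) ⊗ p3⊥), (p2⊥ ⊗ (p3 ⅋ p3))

Proof tree:
[⊗]  ⊢ p2, p3, ((p3⊥ ⊗ p3⊥) ⊗ p3⊥), (p2⊥ ⊗ (p3 ⅋ p3))
  [Ax]  ⊢ p2, p2⊥
  [⅋]  ⊢ p3, ((p3⊥ ⊗ p3⊥) ⊗ p3⊥), (p3 ⅋ p3)
    [⊗]  ⊢ p3, p3, p3, ((p3⊥ ⊗ p3⊥) ⊗ p3⊥)
      [⊗]  ⊢ p3, p3, (p3⊥ ⊗ p3⊥)
        [Ax]  ⊢ p3, p3⊥
        [Ax]  ⊢ p3, p3⊥
      [Ax]  ⊢ p3, p3⊥

Result: YES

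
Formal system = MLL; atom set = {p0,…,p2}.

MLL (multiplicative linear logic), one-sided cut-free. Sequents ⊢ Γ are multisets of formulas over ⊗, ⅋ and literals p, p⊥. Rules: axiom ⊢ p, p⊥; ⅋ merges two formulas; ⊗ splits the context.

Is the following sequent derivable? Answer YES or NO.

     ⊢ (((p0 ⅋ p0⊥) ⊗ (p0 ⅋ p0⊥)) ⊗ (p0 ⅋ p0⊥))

Derivation (root first):
[⊗]  ⊢ (((p0 ⅋ p0⊥) ⊗ (p0 ⅋ p0⊥)) ⊗ (p0 ⅋ p0⊥))
  [⊗]  ⊢ ((p0 ⅋ p0⊥) ⊗ (p0 ⅋ p0⊥))
    [⅋]  ⊢ (p0 ⅋ p0⊥)
      [Ax]  ⊢ p0, p0⊥
    [⅋]  ⊢ (p0 ⅋ p0⊥)
      [Ax]  ⊢ p0, p0⊥
  [⅋]  ⊢ (p0 ⅋ p0⊥)
    [Ax]  ⊢ p0, p0⊥

Result: YES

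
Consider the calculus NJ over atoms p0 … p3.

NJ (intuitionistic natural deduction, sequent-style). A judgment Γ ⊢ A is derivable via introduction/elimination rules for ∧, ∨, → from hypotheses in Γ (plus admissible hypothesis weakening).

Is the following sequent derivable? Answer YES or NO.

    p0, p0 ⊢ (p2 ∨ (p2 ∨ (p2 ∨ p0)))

Proof tree:
[∨I₂] p0, p0 ⊢ (p2 ∨ (p2 ∨ (p2 ∨ p0)))
  [∨I₂] p0, p0 ⊢ (p2 ∨ (p2 ∨ p0))
    [Wk] p0, p0 ⊢ (p2 ∨ p0)
      [∨I₂] p0 ⊢ (p2 ∨ p0)
        [Ax] p0 ⊢ p0

Result: YES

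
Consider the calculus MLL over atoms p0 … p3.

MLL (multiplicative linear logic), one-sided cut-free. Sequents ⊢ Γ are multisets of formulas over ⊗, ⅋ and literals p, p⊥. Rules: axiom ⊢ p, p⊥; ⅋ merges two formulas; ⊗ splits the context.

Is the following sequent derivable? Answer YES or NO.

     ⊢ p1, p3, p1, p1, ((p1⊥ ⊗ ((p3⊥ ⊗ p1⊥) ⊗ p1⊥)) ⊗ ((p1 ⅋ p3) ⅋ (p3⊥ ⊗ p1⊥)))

Derivation (root first):
[⊗]  ⊢ p1, p3, p1, p1, ((p1⊥ ⊗ ((p3⊥ ⊗ p1⊥) ⊗ p1⊥)) ⊗ ((p1 ⅋ p3) ⅋ (p3⊥ ⊗ p1⊥)))
  [⊗]  ⊢ p1, p3, p1, p1, (p1⊥ ⊗ ((p3⊥ ⊗ p1⊥) ⊗ p1⊥))
    [Ax]  ⊢ p1, p1⊥
    [⊗]  ⊢ p3, p1, p1, ((p3⊥ ⊗ p1⊥) ⊗ p1⊥)
      [⊗]  ⊢ p3, p1, (p3⊥ ⊗ p1⊥)
        [Ax]  ⊢ p3, p3⊥
        [Ax]  ⊢ p1, p1⊥
      [Ax]  ⊢ p1, p1⊥
  [⅋]  ⊢ ((p1 ⅋ p3) ⅋ (p3⊥ ⊗ p1⊥))
    [⅋]  ⊢ (p3⊥ ⊗ p1⊥), (p1 ⅋ p3)
      [⊗]  ⊢ p3, p1, (p3⊥ ⊗ p1⊥)
        [Ax]  ⊢ p3, p3⊥
        [Ax]  ⊢ p1, p1⊥

Result: YES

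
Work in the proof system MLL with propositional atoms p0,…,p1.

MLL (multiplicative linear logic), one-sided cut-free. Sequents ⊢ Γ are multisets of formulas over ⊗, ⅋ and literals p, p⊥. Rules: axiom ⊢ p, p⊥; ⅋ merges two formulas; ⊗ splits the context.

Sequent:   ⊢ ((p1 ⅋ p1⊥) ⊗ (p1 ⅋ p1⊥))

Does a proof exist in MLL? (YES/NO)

Derivation (root first):
[⊗]  ⊢ ((p1 ⅋ p1⊥) ⊗ (p1 ⅋ p1⊥))
  [⅋]  ⊢ (p1 ⅋ p1⊥)
    [Ax]  ⊢ p1, p1⊥
  [⅋]  ⊢ (p1 ⅋ p1⊥)
    [Ax]  ⊢ p1, p1⊥

Result: YES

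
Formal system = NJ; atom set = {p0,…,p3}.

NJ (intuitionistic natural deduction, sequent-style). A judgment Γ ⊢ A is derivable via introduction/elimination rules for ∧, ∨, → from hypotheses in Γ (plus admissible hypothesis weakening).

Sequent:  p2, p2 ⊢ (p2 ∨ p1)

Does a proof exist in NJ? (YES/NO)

Derivation trace:
[Wk] p2, p2 ⊢ (p2 ∨ p1)
  [∨I₁] p2 ⊢ (p2 ∨ p1)
    [Ax] p2 ⊢ p2

Result: YES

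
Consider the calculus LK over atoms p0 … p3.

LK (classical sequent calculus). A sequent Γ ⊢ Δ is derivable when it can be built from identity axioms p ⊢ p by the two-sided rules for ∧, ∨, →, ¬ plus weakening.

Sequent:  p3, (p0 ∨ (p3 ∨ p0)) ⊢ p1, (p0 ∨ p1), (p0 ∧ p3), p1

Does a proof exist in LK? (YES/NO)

Truth-table refutation:
  v=0000: Γ:[p3=F, (p0 ∨ (p3 ∨ p0))=F] Δ:[p1=F, (p0 ∨ p1)=F, (p0 ∧ p3)=F, p1=F] refutes=False
  v=0001: Γ:[p3=T, (p0 ∨ (p3 ∨ p0))=T] Δ:[p1=F, (p0 ∨ p1)=F, (p0 ∧ p3)=F, p1=F] refutes=True  ← countermodel

Result: NO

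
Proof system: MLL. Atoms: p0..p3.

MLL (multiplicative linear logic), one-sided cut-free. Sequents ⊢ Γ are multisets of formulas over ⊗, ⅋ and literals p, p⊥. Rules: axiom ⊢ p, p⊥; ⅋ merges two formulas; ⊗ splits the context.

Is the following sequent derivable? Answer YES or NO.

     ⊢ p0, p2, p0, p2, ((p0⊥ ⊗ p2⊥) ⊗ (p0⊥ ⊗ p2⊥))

Derivation trace:
[⊗]  ⊢ p0, p2, p0, p2, ((p0⊥ ⊗ p2⊥) ⊗ (p0⊥ ⊗ p2⊥))
  [⊗]  ⊢ p0, p2, (p0⊥ ⊗ p2⊥)
    [Ax]  ⊢ p0, p0⊥
    [Ax]  ⊢ p2, p2⊥
  [⊗]  ⊢ p0, p2, (p0⊥ ⊗ p2⊥)
    [Ax]  ⊢ p0, p0⊥
    [Ax]  ⊢ p2, p2⊥

Result: YES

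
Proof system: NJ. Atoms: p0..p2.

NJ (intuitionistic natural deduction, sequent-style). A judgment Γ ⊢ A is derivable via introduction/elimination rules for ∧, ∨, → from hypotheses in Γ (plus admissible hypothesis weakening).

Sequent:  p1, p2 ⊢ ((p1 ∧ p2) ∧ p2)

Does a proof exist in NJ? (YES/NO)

Derivation trace:
[∧I] p1, p2 ⊢ ((p1 ∧ p2) ∧ p2)
  [∧I] p1, p2 ⊢ (p1 ∧ p2)
    [Ax] p1 ⊢ p1
    [Ax] p2 ⊢ p2
  [Ax] p2 ⊢ p2

Result: YES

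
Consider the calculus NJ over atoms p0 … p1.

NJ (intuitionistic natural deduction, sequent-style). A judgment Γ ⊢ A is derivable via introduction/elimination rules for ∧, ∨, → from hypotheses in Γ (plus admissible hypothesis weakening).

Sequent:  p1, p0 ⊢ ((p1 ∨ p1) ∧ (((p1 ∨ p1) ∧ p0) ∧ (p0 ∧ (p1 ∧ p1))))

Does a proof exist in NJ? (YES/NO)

Derivation trace:
[∧I] p1, p0 ⊢ ((p1 ∨ p1) ∧ (((p1 ∨ p1) ∧ p0) ∧ (p0 ∧ (p1 ∧ p1))))
  [∨I₁] p1 ⊢ (p1 ∨ p1)
    [Ax] p1 ⊢ p1
  [∧I] p1, p0 ⊢ (((p1 ∨ p1) ∧ p0) ∧ (p0 ∧ (p1 ∧ p1)))
    [∧I] p1, p0 ⊢ ((p1 ∨ p1) ∧ p0)
      [∨I₁] p1 ⊢ (p1 ∨ p1)
        [Ax] p1 ⊢ p1
      [Ax] p0 ⊢ p0
    [∧I] p1, p0 ⊢ (p0 ∧ (p1 ∧ p1))
      [Ax] p0 ⊢ p0
      [∧I] p1 ⊢ (p1 ∧ p1)
        [Ax] p1 ⊢ p1
        [Ax] p1 ⊢ p1

Result: YES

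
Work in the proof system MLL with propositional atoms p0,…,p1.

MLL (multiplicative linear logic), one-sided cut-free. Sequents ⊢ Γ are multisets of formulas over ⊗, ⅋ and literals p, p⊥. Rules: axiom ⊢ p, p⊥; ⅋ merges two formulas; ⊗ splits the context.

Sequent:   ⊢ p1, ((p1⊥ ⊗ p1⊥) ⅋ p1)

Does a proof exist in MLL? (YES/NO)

Proof tree:
[⅋]  ⊢ p1, ((p1⊥ ⊗ p1⊥) ⅋ p1)
  [⊗]  ⊢ p1, p1, (p1⊥ ⊗ p1⊥)
    [Ax]  ⊢ p1, p1⊥
    [Ax]  ⊢ p1, p1⊥

Result: YES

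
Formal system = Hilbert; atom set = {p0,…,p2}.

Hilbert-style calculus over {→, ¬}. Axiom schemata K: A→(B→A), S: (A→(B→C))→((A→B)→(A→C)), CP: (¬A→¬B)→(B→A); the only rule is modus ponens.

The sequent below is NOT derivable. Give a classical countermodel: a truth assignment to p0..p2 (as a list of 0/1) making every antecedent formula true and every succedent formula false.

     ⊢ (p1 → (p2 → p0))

Enumerate valuations to refute Γ ⊢ Δ:
  v=000: Γ:[] Δ:[(p1 → (p2 → p0))=T] refutes=False
  v=001: Γ:[] Δ:[(p1 → (p2 → p0))=T] refutes=False
  v=010: Γ:[] Δ:[(p1 → (p2 → p0))=T] refutes=False
  v=011: Γ:[] Δ:[(p1 → (p2 → p0))=F] refutes=True  ← countermodel

Result: [0, 1, 1]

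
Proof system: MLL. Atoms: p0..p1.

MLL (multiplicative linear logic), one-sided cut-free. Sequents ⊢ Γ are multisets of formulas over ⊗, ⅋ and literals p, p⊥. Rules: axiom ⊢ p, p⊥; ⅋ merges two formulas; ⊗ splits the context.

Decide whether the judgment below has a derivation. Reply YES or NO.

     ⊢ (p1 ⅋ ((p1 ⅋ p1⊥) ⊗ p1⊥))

Proof tree:
[⅋]  ⊢ (p1 ⅋ ((p1 ⅋ p1⊥) ⊗ p1⊥))
  [⊗]  ⊢ p1, ((p1 ⅋ p1⊥) ⊗ p1⊥)
    [⅋]  ⊢ (p1 ⅋ p1⊥)
      [Ax]  ⊢ p1, p1⊥
    [Ax]  ⊢ p1, p1⊥

Result: YES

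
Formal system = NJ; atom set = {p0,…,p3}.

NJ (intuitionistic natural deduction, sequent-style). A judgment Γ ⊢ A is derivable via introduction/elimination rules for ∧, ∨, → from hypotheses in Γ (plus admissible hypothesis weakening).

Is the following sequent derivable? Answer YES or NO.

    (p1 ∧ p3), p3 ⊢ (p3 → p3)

Derivation (root first):
[Wk] (p1 ∧ p3), p3 ⊢ (p3 → p3)
  [Wk] (p1 ∧ p3) ⊢ (p3 → p3)
    [→I]  ⊢ (p3 → p3)
      [Ax] p3 ⊢ p3

Result: YES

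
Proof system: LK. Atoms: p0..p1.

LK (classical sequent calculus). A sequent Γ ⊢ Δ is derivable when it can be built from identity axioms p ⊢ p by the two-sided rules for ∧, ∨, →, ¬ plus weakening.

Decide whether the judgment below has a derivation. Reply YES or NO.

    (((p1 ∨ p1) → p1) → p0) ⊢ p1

Truth-table refutation:
  v=00: Γ:[(((p1 ∨ p1) → p1) → p0)=F] Δ:[p1=F] refutes=False
  v=01: Γ:[(((p1 ∨ p1) → p1) → p0)=F] Δ:[p1=T] refutes=False
  v=10: Γ:[(((p1 ∨ p1) → p1) → p0)=T] Δ:[p1=F] refutes=True  ← countermodel

Result: NO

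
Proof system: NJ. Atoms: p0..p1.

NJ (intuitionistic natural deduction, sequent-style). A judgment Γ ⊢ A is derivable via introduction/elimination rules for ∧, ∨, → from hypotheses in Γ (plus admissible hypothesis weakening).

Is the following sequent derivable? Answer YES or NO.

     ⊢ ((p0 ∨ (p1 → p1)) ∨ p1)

Derivation (root first):
[∨I₁]  ⊢ ((p0 ∨ (p1 → p1)) ∨ p1)
  [∨I₂]  ⊢ (p0 ∨ (p1 → p1))
    [→I]  ⊢ (p1 → p1)
      [Ax] p1 ⊢ p1

Result: YES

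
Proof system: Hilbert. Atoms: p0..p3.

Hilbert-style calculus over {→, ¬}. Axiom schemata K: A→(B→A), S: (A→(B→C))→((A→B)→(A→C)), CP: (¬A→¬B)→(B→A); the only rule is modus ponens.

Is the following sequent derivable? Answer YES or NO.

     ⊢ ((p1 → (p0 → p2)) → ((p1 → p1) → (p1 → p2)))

Enumerate valuations to refute Γ ⊢ Δ:
  v=0000: Γ:[] Δ:[((p1 → (p0 → p2)) → ((p1 → p1) → (p1 → p2)))=T] refutes=False
  v=0001: Γ:[] Δ:[((p1 → (p0 → p2)) → ((p1 → p1) → (p1 → p2)))=T] refutes=False
  v=0010: Γ:[] Δ:[((p1 → (p0 → p2)) → ((p1 → p1) → (p1 → p2)))=T] refutes=False
  v=0011: Γ:[] Δ:[((p1 → (p0 → p2)) → ((p1 → p1) → (p1 → p2)))=T] refutes=False
  v=0100: Γ:[] Δ:[((p1 → (p0 → p2)) → ((p1 → p1) → (p1 → p2)))=F] refutes=True  ← countermodel

Result: NO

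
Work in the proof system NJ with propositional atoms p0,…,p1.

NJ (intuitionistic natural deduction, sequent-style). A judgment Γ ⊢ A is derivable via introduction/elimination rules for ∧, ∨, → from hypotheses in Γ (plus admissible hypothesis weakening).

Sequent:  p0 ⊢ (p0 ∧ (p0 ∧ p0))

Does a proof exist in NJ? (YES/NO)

Derivation trace:
[∧I] p0 ⊢ (p0 ∧ (p0 ∧ p0))
  [Ax] p0 ⊢ p0
  [∧I] p0 ⊢ (p0 ∧ p0)
    [Ax] p0 ⊢ p0
    [Ax] p0 ⊢ p0

Result: YES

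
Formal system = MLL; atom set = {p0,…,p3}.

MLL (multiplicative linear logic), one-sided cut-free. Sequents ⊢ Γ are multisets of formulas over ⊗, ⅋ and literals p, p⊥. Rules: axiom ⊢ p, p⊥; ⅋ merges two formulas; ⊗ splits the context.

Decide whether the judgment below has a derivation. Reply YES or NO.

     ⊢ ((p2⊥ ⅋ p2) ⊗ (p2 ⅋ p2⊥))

Proof tree:
[⊗]  ⊢ ((p2⊥ ⅋ p2) ⊗ (p2 ⅋ p2⊥))
  [⅋]  ⊢ (p2⊥ ⅋ p2)
    [Ax]  ⊢ p2, p2⊥
  [⅋]  ⊢ (p2 ⅋ p2⊥)
    [Ax]  ⊢ p2, p2⊥

Result: YES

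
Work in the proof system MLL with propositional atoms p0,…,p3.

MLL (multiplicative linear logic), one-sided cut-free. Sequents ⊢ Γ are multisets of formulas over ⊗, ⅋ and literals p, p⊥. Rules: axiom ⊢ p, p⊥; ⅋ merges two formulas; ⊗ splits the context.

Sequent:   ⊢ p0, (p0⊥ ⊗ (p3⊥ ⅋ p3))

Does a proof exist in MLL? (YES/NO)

Derivation trace:
[⊗]  ⊢ p0, (p0⊥ ⊗ (p3⊥ ⅋ p3))
  [Ax]  ⊢ p0, p0⊥
  [⅋]  ⊢ (p3⊥ ⅋ p3)
    [Ax]  ⊢ p3, p3⊥

Result: YES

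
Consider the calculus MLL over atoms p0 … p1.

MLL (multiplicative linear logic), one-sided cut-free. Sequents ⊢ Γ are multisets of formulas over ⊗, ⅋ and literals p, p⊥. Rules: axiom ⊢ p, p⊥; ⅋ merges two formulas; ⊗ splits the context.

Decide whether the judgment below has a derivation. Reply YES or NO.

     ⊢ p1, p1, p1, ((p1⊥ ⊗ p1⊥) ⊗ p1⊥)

Derivation (root first):
[⊗]  ⊢ p1, p1, p1, ((p1⊥ ⊗ p1⊥) ⊗ p1⊥)
  [⊗]  ⊢ p1, p1, (p1⊥ ⊗ p1⊥)
    [Ax]  ⊢ p1, p1⊥
    [Ax]  ⊢ p1, p1⊥
  [Ax]  ⊢ p1, p1⊥

Result: YES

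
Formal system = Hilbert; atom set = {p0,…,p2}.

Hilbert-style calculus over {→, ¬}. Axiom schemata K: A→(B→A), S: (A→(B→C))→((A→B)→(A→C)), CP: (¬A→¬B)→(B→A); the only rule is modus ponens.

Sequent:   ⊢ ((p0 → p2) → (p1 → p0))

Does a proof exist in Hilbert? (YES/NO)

Enumerate valuations to refute Γ ⊢ Δ:
  v=000: Γ:[] Δ:[((p0 → p2) → (p1 → p0))=T] refutes=False
  v=001: Γ:[] Δ:[((p0 → p2) → (p1 → p0))=T] refutes=False
  v=010: Γ:[] Δ:[((p0 → p2) → (p1 → p0))=F] refutes=True  ← countermodel

Result: NO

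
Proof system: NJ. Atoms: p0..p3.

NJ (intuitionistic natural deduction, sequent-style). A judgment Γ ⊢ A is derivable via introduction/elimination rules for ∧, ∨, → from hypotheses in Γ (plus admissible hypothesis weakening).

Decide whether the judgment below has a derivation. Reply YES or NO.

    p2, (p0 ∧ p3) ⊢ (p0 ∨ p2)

Derivation (root first):
[∨I₂] p2, (p0 ∧ p3) ⊢ (p0 ∨ p2)
  [Wk] p2, (p0 ∧ p3) ⊢ p2
    [Ax] p2 ⊢ p2

Result: YES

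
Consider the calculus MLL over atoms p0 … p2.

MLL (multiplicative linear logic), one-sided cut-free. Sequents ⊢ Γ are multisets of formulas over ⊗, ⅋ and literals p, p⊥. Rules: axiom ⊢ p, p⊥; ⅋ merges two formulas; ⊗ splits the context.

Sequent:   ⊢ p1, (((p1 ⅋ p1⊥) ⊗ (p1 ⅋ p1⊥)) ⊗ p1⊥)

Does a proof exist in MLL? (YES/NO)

Proof tree:
[⊗]  ⊢ p1, (((p1 ⅋ p1⊥) ⊗ (p1 ⅋ p1⊥)) ⊗ p1⊥)
  [⊗]  ⊢ ((p1 ⅋ p1⊥) ⊗ (p1 ⅋ p1⊥))
    [⅋]  ⊢ (p1 ⅋ p1⊥)
      [Ax]  ⊢ p1, p1⊥
    [⅋]  ⊢ (p1 ⅋ p1⊥)
      [Ax]  ⊢ p1, p1⊥
  [Ax]  ⊢ p1, p1⊥

Result: YES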